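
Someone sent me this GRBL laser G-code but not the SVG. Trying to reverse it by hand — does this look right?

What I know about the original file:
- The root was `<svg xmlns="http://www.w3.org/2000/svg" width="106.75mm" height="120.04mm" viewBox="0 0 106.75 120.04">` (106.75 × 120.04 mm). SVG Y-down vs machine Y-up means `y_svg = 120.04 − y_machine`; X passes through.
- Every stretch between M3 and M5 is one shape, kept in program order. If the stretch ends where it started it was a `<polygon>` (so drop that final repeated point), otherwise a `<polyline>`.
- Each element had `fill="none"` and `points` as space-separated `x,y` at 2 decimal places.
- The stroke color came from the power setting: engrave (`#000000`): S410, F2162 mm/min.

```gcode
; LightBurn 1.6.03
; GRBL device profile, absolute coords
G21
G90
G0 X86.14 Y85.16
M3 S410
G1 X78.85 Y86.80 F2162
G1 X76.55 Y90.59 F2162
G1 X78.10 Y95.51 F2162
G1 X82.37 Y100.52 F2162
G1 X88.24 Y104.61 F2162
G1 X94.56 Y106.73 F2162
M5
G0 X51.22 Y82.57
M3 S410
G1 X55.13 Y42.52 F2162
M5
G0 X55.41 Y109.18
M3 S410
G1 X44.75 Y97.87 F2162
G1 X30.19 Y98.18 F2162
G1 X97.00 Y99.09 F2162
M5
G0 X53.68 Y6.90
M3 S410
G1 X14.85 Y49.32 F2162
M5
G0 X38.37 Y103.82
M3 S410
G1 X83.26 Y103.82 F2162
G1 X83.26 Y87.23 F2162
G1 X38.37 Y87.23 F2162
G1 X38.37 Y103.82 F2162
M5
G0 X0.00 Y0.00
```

<svg xmlns="http://www.w3.org/2000/svg" width="106.75mm" height="120.04mm" viewBox="0 0 106.75 120.04">
  <polyline points="86.14,34.88 78.85,33.24 76.55,29.45 78.10,24.53 82.37,19.52 88.24,15.43 94.56,13.31" fill="none" stroke="#000000"/>
  <polyline points="51.22,37.47 55.13,77.52" fill="none" stroke="#000000"/>
  <polyline points="55.41,10.86 44.75,22.17 30.19,21.86 97.00,20.95" fill="none" stroke="#000000"/>
  <polyline points="53.68,113.14 14.85,70.72" fill="none" stroke="#000000"/>
  <polygon points="38.37,16.22 83.26,16.22 83.26,32.81 38.37,32.81" fill="none" stroke="#000000"/>
</svg>

y_svg = 120.04 − y_m. Every run uses S410, so all elements get stroke `#000000` (engrave).

[1] open run; points: 86.14,34.88 78.85,33.24 76.55,29.45 78.10,24.53 82.37,19.52 88.24,15.43 94.56,13.31

[2] open run; points: 51.22,37.47 55.13,77.52

[3] open run; points: 55.41,10.86 44.75,22.17 30.19,21.86 97.00,20.95

[4] open run; points: 53.68,113.14 14.85,70.72

[5] closed run; points: 38.37,16.22 83.26,16.22 83.26,32.81 38.37,32.81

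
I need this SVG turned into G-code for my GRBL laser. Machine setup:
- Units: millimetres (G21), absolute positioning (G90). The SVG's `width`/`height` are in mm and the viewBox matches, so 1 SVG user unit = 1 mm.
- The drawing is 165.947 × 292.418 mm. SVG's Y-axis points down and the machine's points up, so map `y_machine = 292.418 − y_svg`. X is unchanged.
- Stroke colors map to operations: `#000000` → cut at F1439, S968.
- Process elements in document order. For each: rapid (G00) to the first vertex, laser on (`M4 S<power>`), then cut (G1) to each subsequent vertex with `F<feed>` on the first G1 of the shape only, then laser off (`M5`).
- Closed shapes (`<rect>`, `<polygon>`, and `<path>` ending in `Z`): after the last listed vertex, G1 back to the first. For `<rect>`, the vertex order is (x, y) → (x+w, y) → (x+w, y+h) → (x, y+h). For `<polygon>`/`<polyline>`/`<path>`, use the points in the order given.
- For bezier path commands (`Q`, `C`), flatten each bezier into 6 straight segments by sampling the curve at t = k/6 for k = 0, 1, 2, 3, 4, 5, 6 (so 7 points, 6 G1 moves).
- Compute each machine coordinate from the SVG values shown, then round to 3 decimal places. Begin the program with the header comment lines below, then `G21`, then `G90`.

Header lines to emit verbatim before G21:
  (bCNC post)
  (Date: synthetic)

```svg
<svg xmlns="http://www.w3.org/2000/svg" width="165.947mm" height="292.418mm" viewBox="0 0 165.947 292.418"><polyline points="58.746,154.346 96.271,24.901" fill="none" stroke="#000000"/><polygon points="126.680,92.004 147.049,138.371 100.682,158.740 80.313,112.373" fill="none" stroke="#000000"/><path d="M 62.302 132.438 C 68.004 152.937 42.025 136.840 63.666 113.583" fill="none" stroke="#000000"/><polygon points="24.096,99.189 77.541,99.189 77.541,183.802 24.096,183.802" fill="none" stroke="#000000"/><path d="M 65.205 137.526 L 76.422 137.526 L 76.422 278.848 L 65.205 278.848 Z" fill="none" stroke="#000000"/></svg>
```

(bCNC post)
(Date: synthetic)
G21
G90
G00 X58.746 Y138.072
M4 S968
G1 X96.271 Y267.517 F1439
M5
G00 X126.680 Y200.414
M4 S968
G1 X147.049 Y154.047 F1439
G1 X100.682 Y133.678
G1 X80.313 Y180.045
G1 X126.680 Y200.414
M5
G00 X62.302 Y159.980
M4 S968
G1 X62.880 Y152.644 F1439
G1 X60.381 Y150.589
G1 X57.007 Y152.999
G1 X54.961 Y159.055
G1 X56.447 Y167.939
G1 X63.666 Y178.835
M5
G00 X24.096 Y193.229
M4 S968
G1 X77.541 Y193.229 F1439
G1 X77.541 Y108.616
G1 X24.096 Y108.616
G1 X24.096 Y193.229
M5
G00 X65.205 Y154.892
M4 S968
G1 X76.422 Y154.892 F1439
G1 X76.422 Y13.570
G1 X65.205 Y13.570
G1 X65.205 Y154.892
M5

Since the viewBox matches the mm dimensions, user units are millimetres directly. The only transform is the Y-flip y_m = 292.418 − y_svg.

Shape 1 is a line segment drawn with `<polyline>`. Its stroke #000000 means cut at S968, F1439. After flipping Y the toolpath is (58.746,138.072) → (96.271,267.517).

Shape 2 is a regular polygon drawn with `<polygon>`. Its stroke #000000 means cut at S968, F1439. After flipping Y the toolpath is (126.680,200.414) → (147.049,154.047) → (100.682,133.678) → (80.313,180.045) → (126.680,200.414), returning to the start.

Shape 3 is a cubic bezier drawn with `<path>`. Its stroke #000000 means cut at S968, F1439. After flipping Y the toolpath is (62.302,159.980) → (62.880,152.644) → (60.381,150.589) → (57.007,152.999) → (54.961,159.055) → (56.447,167.939) → (63.666,178.835).

Shape 4 is a rectangle drawn with `<polygon>`. Its stroke #000000 means cut at S968, F1439. After flipping Y the toolpath is (24.096,193.229) → (77.541,193.229) → (77.541,108.616) → (24.096,108.616) → (24.096,193.229), returning to the start.

Shape 5 is a rectangle drawn with `<path>`. Its stroke #000000 means cut at S968, F1439. After flipping Y the toolpath is (65.205,154.892) → (76.422,154.892) → (76.422,13.570) → (65.205,13.570) → (65.205,154.892), returning to the start.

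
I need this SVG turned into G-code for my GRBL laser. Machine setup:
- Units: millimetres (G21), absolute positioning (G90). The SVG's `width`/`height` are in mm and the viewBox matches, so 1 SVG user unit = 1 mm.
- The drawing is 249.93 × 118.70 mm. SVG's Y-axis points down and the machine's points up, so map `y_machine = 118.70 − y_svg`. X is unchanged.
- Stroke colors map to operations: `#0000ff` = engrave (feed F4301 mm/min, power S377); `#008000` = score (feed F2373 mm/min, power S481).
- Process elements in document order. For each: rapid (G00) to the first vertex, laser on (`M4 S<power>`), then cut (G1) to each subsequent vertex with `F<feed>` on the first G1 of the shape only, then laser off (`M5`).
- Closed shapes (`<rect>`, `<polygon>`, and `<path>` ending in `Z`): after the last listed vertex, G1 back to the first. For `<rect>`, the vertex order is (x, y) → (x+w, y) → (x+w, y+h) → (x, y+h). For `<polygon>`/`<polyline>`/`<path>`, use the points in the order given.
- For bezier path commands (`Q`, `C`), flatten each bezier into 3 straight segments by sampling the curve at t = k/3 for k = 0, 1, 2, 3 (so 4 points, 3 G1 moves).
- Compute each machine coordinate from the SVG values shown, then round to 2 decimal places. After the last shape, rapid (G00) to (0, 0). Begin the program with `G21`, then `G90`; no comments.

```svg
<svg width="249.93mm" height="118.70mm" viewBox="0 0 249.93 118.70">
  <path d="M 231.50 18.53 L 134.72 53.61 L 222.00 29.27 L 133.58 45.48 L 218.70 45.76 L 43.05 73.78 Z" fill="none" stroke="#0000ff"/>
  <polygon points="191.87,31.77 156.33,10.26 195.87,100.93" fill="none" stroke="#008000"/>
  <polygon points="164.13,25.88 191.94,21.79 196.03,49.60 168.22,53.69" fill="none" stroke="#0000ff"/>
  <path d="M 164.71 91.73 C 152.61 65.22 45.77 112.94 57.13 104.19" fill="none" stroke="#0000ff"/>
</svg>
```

Since the viewBox matches the mm dimensions, user units are millimetres directly. The only transform is the Y-flip y_m = 118.70 − y_svg.

Shape 1 is a closed polygon drawn with `<path>`. Its stroke #0000ff means engrave at S377, F4301. After flipping Y the toolpath is (231.50,100.17) → (134.72,65.09) → (222.00,89.43) → (133.58,73.22) → (218.70,72.94) → (43.05,44.92) → (231.50,100.17), returning to the start.

Shape 2 is a closed polygon drawn with `<polygon>`. Its stroke #008000 means score at S481, F2373. After flipping Y the toolpath is (191.87,86.93) → (156.33,108.44) → (195.87,17.77) → (191.87,86.93), returning to the start.

Shape 3 is a regular polygon drawn with `<polygon>`. Its stroke #0000ff means engrave at S377, F4301. After flipping Y the toolpath is (164.13,92.82) → (191.94,96.91) → (196.03,69.10) → (168.22,65.01) → (164.13,92.82), returning to the start.

Shape 4 is a cubic bezier drawn with `<path>`. Its stroke #0000ff means engrave at S377, F4301. After flipping Y the toolpath is (164.71,26.97) → (128.92,33.58) → (77.28,19.74) → (57.13,14.51).

G21
G90
G00 X231.50 Y100.17
M4 S377
G1 X134.72 Y65.09 F4301
G1 X222.00 Y89.43
G1 X133.58 Y73.22
G1 X218.70 Y72.94
G1 X43.05 Y44.92
G1 X231.50 Y100.17
M5
G00 X191.87 Y86.93
M4 S481
G1 X156.33 Y108.44 F2373
G1 X195.87 Y17.77
G1 X191.87 Y86.93
M5
G00 X164.13 Y92.82
M4 S377
G1 X191.94 Y96.91 F4301
G1 X196.03 Y69.10
G1 X168.22 Y65.01
G1 X164.13 Y92.82
M5
G00 X164.71 Y26.97
M4 S377
G1 X128.92 Y33.58 F4301
G1 X77.28 Y19.74
G1 X57.13 Y14.51
M5
G00 X0.00 Y0.00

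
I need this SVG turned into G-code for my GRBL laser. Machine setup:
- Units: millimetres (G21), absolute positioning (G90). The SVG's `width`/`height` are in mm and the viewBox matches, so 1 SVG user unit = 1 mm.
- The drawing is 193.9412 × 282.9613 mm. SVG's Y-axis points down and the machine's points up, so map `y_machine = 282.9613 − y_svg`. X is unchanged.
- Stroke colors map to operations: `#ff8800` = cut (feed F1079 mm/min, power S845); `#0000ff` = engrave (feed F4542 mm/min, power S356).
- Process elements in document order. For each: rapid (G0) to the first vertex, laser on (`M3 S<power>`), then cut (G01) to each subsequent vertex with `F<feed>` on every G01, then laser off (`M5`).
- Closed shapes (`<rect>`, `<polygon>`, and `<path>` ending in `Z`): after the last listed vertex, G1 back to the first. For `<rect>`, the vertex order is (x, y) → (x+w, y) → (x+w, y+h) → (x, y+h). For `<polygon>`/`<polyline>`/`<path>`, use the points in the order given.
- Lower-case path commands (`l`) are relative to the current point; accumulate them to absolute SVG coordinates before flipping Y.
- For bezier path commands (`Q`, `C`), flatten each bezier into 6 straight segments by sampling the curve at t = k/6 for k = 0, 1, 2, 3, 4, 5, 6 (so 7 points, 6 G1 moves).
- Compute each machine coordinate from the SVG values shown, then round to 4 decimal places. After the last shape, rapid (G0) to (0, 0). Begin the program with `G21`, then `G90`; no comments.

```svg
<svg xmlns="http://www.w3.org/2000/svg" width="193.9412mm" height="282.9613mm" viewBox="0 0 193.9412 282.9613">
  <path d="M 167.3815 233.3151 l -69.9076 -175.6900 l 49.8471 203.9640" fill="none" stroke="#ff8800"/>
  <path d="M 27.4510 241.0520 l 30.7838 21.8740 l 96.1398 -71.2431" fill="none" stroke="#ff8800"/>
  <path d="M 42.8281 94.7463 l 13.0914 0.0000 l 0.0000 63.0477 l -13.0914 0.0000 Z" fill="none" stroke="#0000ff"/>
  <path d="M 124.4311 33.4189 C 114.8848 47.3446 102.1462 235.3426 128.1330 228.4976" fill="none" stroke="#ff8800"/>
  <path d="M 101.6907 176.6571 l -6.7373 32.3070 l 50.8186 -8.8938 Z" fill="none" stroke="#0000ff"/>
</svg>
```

1 u = 1 mm; y_m = 282.9613 − y.

[1] `<path>` open polyline, #ff8800→cut S845 F1079: (167.3815,49.6462) → (97.4739,225.3362) → (147.3210,21.3722)

[2] `<path>` open polyline, #ff8800→cut S845 F1079: (27.4510,41.9093) → (58.2348,20.0353) → (154.3746,91.2784)

[3] `<path>` rectangle, #0000ff→engrave S356 F4542: (42.8281,188.2150) → (55.9195,188.2150) → (55.9195,125.1673) → (42.8281,125.1673) → (42.8281,188.2150) (closed)

[4] `<path>` cubic bezier, #ff8800→cut S845 F1079: (124.4311,249.5424) → (119.5860,229.7815) → (115.3732,191.2561) → (112.9571,144.2140) → (113.5022,98.9028) → (118.1727,65.5702) → (128.1330,54.4637)

[5] `<path>` closed polygon, #0000ff→engrave S356 F4542: (101.6907,106.3042) → (94.9534,73.9972) → (145.7720,82.8910) → (101.6907,106.3042) (closed)

G21
G90
G0 X167.3815 Y49.6462
M3 S845
G01 X97.4739 Y225.3362 F1079
G01 X147.3210 Y21.3722 F1079
M5
G0 X27.4510 Y41.9093
M3 S845
G01 X58.2348 Y20.0353 F1079
G01 X154.3746 Y91.2784 F1079
M5
G0 X42.8281 Y188.2150
M3 S356
G01 X55.9195 Y188.2150 F4542
G01 X55.9195 Y125.1673 F4542
G01 X42.8281 Y125.1673 F4542
G01 X42.8281 Y188.2150 F4542
M5
G0 X124.4311 Y249.5424
M3 S845
G01 X119.5860 Y229.7815 F1079
G01 X115.3732 Y191.2561 F1079
G01 X112.9571 Y144.2140 F1079
G01 X113.5022 Y98.9028 F1079
G01 X118.1727 Y65.5702 F1079
G01 X128.1330 Y54.4637 F1079
M5
G0 X101.6907 Y106.3042
M3 S356
G01 X94.9534 Y73.9972 F4542
G01 X145.7720 Y82.8910 F4542
G01 X101.6907 Y106.3042 F4542
M5
G0 X0.0000 Y0.0000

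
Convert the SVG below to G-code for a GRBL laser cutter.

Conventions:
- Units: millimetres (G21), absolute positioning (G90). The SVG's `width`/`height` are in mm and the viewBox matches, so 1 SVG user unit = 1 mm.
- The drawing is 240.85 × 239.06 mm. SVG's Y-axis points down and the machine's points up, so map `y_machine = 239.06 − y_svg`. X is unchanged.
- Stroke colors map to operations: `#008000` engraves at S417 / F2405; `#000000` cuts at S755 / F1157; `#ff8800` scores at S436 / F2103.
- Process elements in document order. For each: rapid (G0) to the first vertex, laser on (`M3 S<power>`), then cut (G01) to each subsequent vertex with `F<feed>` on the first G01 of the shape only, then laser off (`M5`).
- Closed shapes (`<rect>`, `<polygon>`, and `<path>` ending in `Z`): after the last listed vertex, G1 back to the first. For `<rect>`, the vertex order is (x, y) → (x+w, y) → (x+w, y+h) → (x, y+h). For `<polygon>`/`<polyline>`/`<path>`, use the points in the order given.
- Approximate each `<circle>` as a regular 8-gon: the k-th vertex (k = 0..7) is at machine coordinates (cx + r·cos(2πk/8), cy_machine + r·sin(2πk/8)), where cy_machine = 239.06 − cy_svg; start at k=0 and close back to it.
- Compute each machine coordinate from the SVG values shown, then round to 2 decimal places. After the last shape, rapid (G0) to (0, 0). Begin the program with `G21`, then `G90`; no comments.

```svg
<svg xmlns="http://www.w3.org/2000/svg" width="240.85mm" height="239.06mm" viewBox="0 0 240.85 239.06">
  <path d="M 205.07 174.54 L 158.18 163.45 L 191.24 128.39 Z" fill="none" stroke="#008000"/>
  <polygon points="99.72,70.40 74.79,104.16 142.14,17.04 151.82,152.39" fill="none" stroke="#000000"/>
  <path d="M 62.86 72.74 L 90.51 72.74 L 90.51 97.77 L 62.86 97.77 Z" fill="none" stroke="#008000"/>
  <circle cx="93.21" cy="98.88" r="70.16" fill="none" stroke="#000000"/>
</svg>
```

G21
G90
G0 X205.07 Y64.52
M3 S417
G01 X158.18 Y75.61 F2405
G01 X191.24 Y110.67
G01 X205.07 Y64.52
M5
G0 X99.72 Y168.66
M3 S755
G01 X74.79 Y134.90 F1157
G01 X142.14 Y222.02
G01 X151.82 Y86.67
G01 X99.72 Y168.66
M5
G0 X62.86 Y166.32
M3 S417
G01 X90.51 Y166.32 F2405
G01 X90.51 Y141.29
G01 X62.86 Y141.29
G01 X62.86 Y166.32
M5
G0 X163.37 Y140.18
M3 S755
G01 X142.82 Y189.79 F1157
G01 X93.21 Y210.34
G01 X43.60 Y189.79
G01 X23.05 Y140.18
G01 X43.60 Y90.57
G01 X93.21 Y70.02
G01 X142.82 Y90.57
G01 X163.37 Y140.18
M5
G0 X0.00 Y0.00

1 u = 1 mm; y_m = 239.06 − y.

[1] `<path>` regular polygon, #008000→engrave S417 F2405: (205.07,64.52) → (158.18,75.61) → (191.24,110.67) → (205.07,64.52) (closed)

[2] `<polygon>` closed polygon, #000000→cut S755 F1157: (99.72,168.66) → (74.79,134.90) → (142.14,222.02) → (151.82,86.67) → (99.72,168.66) (closed)

[3] `<path>` rectangle, #008000→engrave S417 F2405: (62.86,166.32) → (90.51,166.32) → (90.51,141.29) → (62.86,141.29) → (62.86,166.32) (closed)

[4] `<circle>` circle, #000000→cut S755 F1157: (163.37,140.18) → (142.82,189.79) → (93.21,210.34) → (43.60,189.79) → (23.05,140.18) → (43.60,90.57) → (93.21,70.02) → (142.82,90.57) → (163.37,140.18) (closed)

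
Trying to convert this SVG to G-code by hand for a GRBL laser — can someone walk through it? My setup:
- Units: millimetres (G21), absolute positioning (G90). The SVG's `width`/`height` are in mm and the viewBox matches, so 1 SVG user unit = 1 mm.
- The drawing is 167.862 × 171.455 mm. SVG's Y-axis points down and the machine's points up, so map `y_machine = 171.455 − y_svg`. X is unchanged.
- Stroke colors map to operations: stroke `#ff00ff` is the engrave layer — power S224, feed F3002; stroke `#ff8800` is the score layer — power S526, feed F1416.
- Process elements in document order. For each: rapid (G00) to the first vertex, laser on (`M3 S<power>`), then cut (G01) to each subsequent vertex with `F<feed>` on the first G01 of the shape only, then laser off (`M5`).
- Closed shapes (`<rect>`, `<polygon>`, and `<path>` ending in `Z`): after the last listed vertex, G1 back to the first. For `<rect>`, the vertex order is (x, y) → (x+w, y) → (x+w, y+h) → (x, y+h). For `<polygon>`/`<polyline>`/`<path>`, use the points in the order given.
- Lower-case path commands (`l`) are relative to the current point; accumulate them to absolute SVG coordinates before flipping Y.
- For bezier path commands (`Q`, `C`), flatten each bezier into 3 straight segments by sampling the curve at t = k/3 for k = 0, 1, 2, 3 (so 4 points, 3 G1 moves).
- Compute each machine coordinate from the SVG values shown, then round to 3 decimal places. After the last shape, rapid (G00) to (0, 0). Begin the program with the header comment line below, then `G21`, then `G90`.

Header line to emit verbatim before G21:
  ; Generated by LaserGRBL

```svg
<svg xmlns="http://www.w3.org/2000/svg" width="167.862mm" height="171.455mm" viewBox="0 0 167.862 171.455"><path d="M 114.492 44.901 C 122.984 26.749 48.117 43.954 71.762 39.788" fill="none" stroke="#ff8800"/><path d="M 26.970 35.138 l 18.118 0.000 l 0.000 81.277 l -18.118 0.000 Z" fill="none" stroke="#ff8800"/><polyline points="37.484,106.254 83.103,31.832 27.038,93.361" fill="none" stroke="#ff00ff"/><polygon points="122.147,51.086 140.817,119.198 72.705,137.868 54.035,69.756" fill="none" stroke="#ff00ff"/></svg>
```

Since the viewBox matches the mm dimensions, user units are millimetres directly. The only transform is the Y-flip y_m = 171.455 − y_svg.

Shape 1 is a cubic bezier drawn with `<path>`. Its stroke #ff8800 means score at S526, F1416. After flipping Y the toolpath is (114.492,126.554) → (101.934,135.021) → (74.218,132.524) → (71.762,131.667).

Shape 2 is a rectangle drawn with `<path>`. Its stroke #ff8800 means score at S526, F1416. After flipping Y the toolpath is (26.970,136.317) → (45.088,136.317) → (45.088,55.040) → (26.970,55.040) → (26.970,136.317), returning to the start.

Shape 3 is a open polyline drawn with `<polyline>`. Its stroke #ff00ff means engrave at S224, F3002. After flipping Y the toolpath is (37.484,65.201) → (83.103,139.623) → (27.038,78.094).

Shape 4 is a regular polygon drawn with `<polygon>`. Its stroke #ff00ff means engrave at S224, F3002. After flipping Y the toolpath is (122.147,120.369) → (140.817,52.257) → (72.705,33.587) → (54.035,101.699) → (122.147,120.369), returning to the start.

; Generated by LaserGRBL
G21
G90
G00 X114.492 Y126.554
M3 S526
G01 X101.934 Y135.021 F1416
G01 X74.218 Y132.524
G01 X71.762 Y131.667
M5
G00 X26.970 Y136.317
M3 S526
G01 X45.088 Y136.317 F1416
G01 X45.088 Y55.040
G01 X26.970 Y55.040
G01 X26.970 Y136.317
M5
G00 X37.484 Y65.201
M3 S224
G01 X83.103 Y139.623 F3002
G01 X27.038 Y78.094
M5
G00 X122.147 Y120.369
M3 S224
G01 X140.817 Y52.257 F3002
G01 X72.705 Y33.587
G01 X54.035 Y101.699
G01 X122.147 Y120.369
M5
G00 X0.000 Y0.000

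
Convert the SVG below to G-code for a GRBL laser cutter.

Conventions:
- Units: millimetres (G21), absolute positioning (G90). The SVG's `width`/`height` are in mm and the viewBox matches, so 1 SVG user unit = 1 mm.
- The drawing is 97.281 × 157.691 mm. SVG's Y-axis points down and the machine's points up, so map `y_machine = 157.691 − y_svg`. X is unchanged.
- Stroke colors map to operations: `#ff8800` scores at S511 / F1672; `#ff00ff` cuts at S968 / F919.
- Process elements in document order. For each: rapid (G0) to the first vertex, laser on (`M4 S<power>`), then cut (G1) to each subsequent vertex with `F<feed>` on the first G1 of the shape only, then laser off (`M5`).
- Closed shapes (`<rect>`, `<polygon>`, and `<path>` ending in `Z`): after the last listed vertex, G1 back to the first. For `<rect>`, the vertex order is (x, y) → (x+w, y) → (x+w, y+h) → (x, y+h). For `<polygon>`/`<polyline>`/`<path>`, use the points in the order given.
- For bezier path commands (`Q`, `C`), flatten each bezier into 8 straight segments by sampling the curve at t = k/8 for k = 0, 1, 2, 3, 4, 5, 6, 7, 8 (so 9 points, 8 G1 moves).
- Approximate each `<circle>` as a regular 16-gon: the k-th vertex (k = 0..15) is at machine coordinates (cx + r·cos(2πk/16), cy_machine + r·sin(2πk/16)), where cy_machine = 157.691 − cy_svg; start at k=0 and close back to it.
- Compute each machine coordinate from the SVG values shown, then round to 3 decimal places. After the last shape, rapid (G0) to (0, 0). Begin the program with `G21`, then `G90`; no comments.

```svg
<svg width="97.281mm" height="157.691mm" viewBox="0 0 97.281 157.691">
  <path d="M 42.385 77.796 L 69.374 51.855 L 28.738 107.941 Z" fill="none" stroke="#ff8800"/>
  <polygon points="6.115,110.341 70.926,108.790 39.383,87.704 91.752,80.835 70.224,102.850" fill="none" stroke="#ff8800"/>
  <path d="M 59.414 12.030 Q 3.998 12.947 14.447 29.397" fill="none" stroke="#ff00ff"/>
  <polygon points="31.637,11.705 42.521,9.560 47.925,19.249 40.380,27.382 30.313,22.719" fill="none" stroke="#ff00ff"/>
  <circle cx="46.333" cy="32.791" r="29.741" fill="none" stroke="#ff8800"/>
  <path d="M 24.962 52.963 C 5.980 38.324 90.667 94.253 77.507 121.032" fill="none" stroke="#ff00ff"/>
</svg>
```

viewBox `0 0 97.281 157.691` with mm width/height → 1 unit = 1 mm. Flip: y_m = 157.691 − y_svg.

**Shape 1** — `<path>` closed polygon, stroke `#ff8800` → score (S511, F1672). Machine vertices: (42.385,79.895) → (69.374,105.836) → (28.738,49.750) → (42.385,79.895). Closed: final G1 returns to the first vertex.

**Shape 2** — `<polygon>` closed polygon, stroke `#ff8800` → score (S511, F1672). Machine vertices: (6.115,47.350) → (70.926,48.901) → (39.383,69.987) → (91.752,76.856) → (70.224,54.841) → (6.115,47.350). Closed: final G1 returns to the first vertex.

**Shape 3** — `<path>` quadratic bezier, stroke `#ff00ff` → cut (S968, F919). Control points (SVG): P0=(59.414,12.030), P1=(3.998,12.947), P2=(14.447,29.397); sampled at t=k/8. Machine vertices: (59.414,145.661) → (46.589,145.189) → (35.823,144.232) → (27.114,142.789) → (20.464,140.861) → (15.873,138.447) → (13.339,135.548) → (12.864,132.164) → (14.447,128.294). Open path.

**Shape 4** — `<polygon>` regular polygon, stroke `#ff00ff` → cut (S968, F919). Machine vertices: (31.637,145.986) → (42.521,148.131) → (47.925,138.442) → (40.380,130.309) → (30.313,134.972) → (31.637,145.986). Closed: final G1 returns to the first vertex.

**Shape 5** — `<circle>` circle, stroke `#ff8800` → score (S511, F1672). Machine vertices: (76.074,124.900) → (73.810,136.281) → (67.363,145.930) → (57.714,152.377) → (46.333,154.641) → (34.952,152.377) → (25.303,145.930) → (18.856,136.281) → (16.592,124.900) → (18.856,113.519) → (25.303,103.870) → (34.952,97.423) → (46.333,95.159) → (57.714,97.423) → (67.363,103.870) → (73.810,113.519) → (76.074,124.900). Closed: final G1 returns to the first vertex.

**Shape 6** — `<path>` cubic bezier, stroke `#ff00ff` → cut (S968, F919). Control points (SVG): P0=(24.962,52.963), P1=(5.980,38.324), P2=(90.667,94.253), P3=(77.507,121.032); sampled at t=k/8. Machine vertices: (24.962,104.728) → (22.310,107.105) → (27.015,104.034) → (36.716,96.685) → (49.051,86.225) → (61.660,73.824) → (72.179,60.651) → (78.249,47.873) → (77.507,36.659). Open path.

G21
G90
G0 X42.385 Y79.895
M4 S511
G1 X69.374 Y105.836 F1672
G1 X28.738 Y49.750
G1 X42.385 Y79.895
M5
G0 X6.115 Y47.350
M4 S511
G1 X70.926 Y48.901 F1672
G1 X39.383 Y69.987
G1 X91.752 Y76.856
G1 X70.224 Y54.841
G1 X6.115 Y47.350
M5
G0 X59.414 Y145.661
M4 S968
G1 X46.589 Y145.189 F919
G1 X35.823 Y144.232
G1 X27.114 Y142.789
G1 X20.464 Y140.861
G1 X15.873 Y138.447
G1 X13.339 Y135.548
G1 X12.864 Y132.164
G1 X14.447 Y128.294
M5
G0 X31.637 Y145.986
M4 S968
G1 X42.521 Y148.131 F919
G1 X47.925 Y138.442
G1 X40.380 Y130.309
G1 X30.313 Y134.972
G1 X31.637 Y145.986
M5
G0 X76.074 Y124.900
M4 S511
G1 X73.810 Y136.281 F1672
G1 X67.363 Y145.930
G1 X57.714 Y152.377
G1 X46.333 Y154.641
G1 X34.952 Y152.377
G1 X25.303 Y145.930
G1 X18.856 Y136.281
G1 X16.592 Y124.900
G1 X18.856 Y113.519
G1 X25.303 Y103.870
G1 X34.952 Y97.423
G1 X46.333 Y95.159
G1 X57.714 Y97.423
G1 X67.363 Y103.870
G1 X73.810 Y113.519
G1 X76.074 Y124.900
M5
G0 X24.962 Y104.728
M4 S968
G1 X22.310 Y107.105 F919
G1 X27.015 Y104.034
G1 X36.716 Y96.685
G1 X49.051 Y86.225
G1 X61.660 Y73.824
G1 X72.179 Y60.651
G1 X78.249 Y47.873
G1 X77.507 Y36.659
M5
G0 X0.000 Y0.000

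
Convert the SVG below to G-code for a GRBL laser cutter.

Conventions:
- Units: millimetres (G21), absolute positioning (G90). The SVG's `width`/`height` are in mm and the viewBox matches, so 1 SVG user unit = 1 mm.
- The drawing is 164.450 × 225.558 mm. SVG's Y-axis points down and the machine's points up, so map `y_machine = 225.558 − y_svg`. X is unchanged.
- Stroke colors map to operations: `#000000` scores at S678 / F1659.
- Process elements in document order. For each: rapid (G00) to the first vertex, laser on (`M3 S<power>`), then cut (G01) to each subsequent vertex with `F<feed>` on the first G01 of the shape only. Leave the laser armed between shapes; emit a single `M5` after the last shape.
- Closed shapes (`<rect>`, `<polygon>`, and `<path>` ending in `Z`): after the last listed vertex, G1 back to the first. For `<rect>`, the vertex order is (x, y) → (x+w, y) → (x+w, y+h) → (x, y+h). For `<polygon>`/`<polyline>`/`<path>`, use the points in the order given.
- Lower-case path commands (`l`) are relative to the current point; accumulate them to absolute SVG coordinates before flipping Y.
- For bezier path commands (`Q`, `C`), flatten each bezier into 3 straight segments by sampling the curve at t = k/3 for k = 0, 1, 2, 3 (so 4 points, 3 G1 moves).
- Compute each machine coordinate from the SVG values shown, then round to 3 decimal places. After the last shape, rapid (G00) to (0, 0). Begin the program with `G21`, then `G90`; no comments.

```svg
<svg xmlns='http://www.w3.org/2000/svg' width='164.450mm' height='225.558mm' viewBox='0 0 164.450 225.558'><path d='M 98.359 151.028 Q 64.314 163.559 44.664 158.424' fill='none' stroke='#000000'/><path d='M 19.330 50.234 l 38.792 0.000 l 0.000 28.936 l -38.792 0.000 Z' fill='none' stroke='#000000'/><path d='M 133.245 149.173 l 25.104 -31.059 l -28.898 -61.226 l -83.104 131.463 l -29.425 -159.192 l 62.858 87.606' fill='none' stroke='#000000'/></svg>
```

G21
G90
G00 X98.359 Y74.530
M3 S678
G01 X77.262 Y68.139 F1659
G01 X59.363 Y65.674
G01 X44.664 Y67.134
G00 X19.330 Y175.324
M3 S678
G01 X58.122 Y175.324 F1659
G01 X58.122 Y146.388
G01 X19.330 Y146.388
G01 X19.330 Y175.324
G00 X133.245 Y76.385
M3 S678
G01 X158.349 Y107.444 F1659
G01 X129.451 Y168.670
G01 X46.347 Y37.207
G01 X16.922 Y196.399
G01 X79.780 Y108.793
M5
G00 X0.000 Y0.000

1 u = 1 mm; y_m = 225.558 − y.

[1] `<path>` quadratic bezier, #000000→score S678 F1659: (98.359,74.530) → (77.262,68.139) → (59.363,65.674) → (44.664,67.134)

[2] `<path>` rectangle, #000000→score S678 F1659: (19.330,175.324) → (58.122,175.324) → (58.122,146.388) → (19.330,146.388) → (19.330,175.324) (closed)

[3] `<path>` open polyline, #000000→score S678 F1659: (133.245,76.385) → (158.349,107.444) → (129.451,168.670) → (46.347,37.207) → (16.922,196.399) → (79.780,108.793)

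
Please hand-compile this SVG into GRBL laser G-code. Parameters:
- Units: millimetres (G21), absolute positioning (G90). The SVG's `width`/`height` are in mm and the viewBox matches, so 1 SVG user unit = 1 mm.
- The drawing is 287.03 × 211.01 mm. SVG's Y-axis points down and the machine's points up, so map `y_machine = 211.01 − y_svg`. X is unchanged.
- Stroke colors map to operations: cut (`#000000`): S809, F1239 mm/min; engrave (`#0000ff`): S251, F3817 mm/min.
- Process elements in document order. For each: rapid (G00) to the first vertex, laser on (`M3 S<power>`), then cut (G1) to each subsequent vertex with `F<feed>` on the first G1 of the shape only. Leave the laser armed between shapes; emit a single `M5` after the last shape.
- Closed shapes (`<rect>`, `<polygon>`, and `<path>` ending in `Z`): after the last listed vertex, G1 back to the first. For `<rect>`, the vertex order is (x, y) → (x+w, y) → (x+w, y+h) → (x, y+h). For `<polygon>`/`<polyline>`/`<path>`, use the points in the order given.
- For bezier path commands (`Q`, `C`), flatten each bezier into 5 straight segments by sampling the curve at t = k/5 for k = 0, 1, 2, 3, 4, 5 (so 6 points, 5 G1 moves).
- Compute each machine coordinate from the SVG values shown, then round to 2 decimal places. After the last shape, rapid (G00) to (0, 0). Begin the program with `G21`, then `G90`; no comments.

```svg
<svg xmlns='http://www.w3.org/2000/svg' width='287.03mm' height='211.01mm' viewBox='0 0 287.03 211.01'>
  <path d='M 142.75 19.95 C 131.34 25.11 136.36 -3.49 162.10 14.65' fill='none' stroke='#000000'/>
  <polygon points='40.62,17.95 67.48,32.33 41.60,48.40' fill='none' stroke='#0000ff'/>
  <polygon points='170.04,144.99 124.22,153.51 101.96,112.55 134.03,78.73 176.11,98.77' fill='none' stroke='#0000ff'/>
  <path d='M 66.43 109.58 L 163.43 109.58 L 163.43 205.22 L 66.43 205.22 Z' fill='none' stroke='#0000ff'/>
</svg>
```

G21
G90
G00 X142.75 Y191.06
M3 S809
G1 X137.91 Y191.37 F1239
G1 X137.22 Y195.92
G1 X140.88 Y200.84
G1 X149.11 Y202.28
G1 X162.10 Y196.36
G00 X40.62 Y193.06
M3 S251
G1 X67.48 Y178.68 F3817
G1 X41.60 Y162.61
G1 X40.62 Y193.06
G00 X170.04 Y66.02
M3 S251
G1 X124.22 Y57.50 F3817
G1 X101.96 Y98.46
G1 X134.03 Y132.28
G1 X176.11 Y112.24
G1 X170.04 Y66.02
G00 X66.43 Y101.43
M3 S251
G1 X163.43 Y101.43 F3817
G1 X163.43 Y5.79
G1 X66.43 Y5.79
G1 X66.43 Y101.43
M5
G00 X0.00 Y0.00

viewBox `0 0 287.03 211.01` with mm width/height → 1 unit = 1 mm. Flip: y_m = 211.01 − y_svg.

**Shape 1** — `<path>` cubic bezier, stroke `#000000` → cut (S809, F1239). Control points (SVG): P0=(142.75,19.95), P1=(131.34,25.11), P2=(136.36,-3.49), P3=(162.10,14.65); sampled at t=k/5. Machine vertices: (142.75,191.06) → (137.91,191.37) → (137.22,195.92) → (140.88,200.84) → (149.11,202.28) → (162.10,196.36). Open path.

**Shape 2** — `<polygon>` regular polygon, stroke `#0000ff` → engrave (S251, F3817). Machine vertices: (40.62,193.06) → (67.48,178.68) → (41.60,162.61) → (40.62,193.06). Closed: final G1 returns to the first vertex.

**Shape 3** — `<polygon>` regular polygon, stroke `#0000ff` → engrave (S251, F3817). Machine vertices: (170.04,66.02) → (124.22,57.50) → (101.96,98.46) → (134.03,132.28) → (176.11,112.24) → (170.04,66.02). Closed: final G1 returns to the first vertex.

**Shape 4** — `<path>` rectangle, stroke `#0000ff` → engrave (S251, F3817). Machine vertices: (66.43,101.43) → (163.43,101.43) → (163.43,5.79) → (66.43,5.79) → (66.43,101.43). Closed: final G1 returns to the first vertex.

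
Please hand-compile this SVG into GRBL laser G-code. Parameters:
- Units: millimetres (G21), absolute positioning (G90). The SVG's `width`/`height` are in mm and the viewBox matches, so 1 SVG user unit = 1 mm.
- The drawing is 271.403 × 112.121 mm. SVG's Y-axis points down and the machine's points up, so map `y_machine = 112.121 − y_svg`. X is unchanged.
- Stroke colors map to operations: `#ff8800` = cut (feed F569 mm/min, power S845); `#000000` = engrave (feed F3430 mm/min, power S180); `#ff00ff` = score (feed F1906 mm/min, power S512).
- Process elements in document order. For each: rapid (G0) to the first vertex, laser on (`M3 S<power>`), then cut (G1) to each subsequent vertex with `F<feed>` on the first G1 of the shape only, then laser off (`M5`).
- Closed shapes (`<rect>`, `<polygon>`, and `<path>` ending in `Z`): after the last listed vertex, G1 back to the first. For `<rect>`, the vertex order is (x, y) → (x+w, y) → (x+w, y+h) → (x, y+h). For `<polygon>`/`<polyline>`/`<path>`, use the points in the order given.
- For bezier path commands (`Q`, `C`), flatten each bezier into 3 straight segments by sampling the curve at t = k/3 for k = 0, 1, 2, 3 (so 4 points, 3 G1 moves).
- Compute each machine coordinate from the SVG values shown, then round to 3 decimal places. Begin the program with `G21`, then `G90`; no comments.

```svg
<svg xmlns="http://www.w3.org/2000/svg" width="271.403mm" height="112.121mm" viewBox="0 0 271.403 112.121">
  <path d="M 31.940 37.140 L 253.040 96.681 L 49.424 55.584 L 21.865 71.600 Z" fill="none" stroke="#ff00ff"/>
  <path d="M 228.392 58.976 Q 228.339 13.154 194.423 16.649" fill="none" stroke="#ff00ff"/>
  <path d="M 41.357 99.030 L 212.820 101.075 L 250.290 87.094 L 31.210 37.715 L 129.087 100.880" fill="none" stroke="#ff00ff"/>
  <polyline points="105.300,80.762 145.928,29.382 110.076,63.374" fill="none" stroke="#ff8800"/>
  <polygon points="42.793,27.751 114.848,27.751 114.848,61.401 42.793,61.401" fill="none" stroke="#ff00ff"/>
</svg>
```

G21
G90
G0 X31.940 Y74.981
M3 S512
G1 X253.040 Y15.440 F1906
G1 X49.424 Y56.537
G1 X21.865 Y40.521
G1 X31.940 Y74.981
M5
G0 X228.392 Y53.145
M3 S512
G1 X224.594 Y78.213 F1906
G1 X213.271 Y92.322
G1 X194.423 Y95.472
M5
G0 X41.357 Y13.091
M3 S512
G1 X212.820 Y11.046 F1906
G1 X250.290 Y25.027
G1 X31.210 Y74.406
G1 X129.087 Y11.241
M5
G0 X105.300 Y31.359
M3 S845
G1 X145.928 Y82.739 F569
G1 X110.076 Y48.747
M5
G0 X42.793 Y84.370
M3 S512
G1 X114.848 Y84.370 F1906
G1 X114.848 Y50.720
G1 X42.793 Y50.720
G1 X42.793 Y84.370
M5

viewBox `0 0 271.403 112.121` with mm width/height → 1 unit = 1 mm. Flip: y_m = 112.121 − y_svg.

**Shape 1** — `<path>` closed polygon, stroke `#ff00ff` → score (S512, F1906). Machine vertices: (31.940,74.981) → (253.040,15.440) → (49.424,56.537) → (21.865,40.521) → (31.940,74.981). Closed: final G1 returns to the first vertex.

**Shape 2** — `<path>` quadratic bezier, stroke `#ff00ff` → score (S512, F1906). Control points (SVG): P0=(228.392,58.976), P1=(228.339,13.154), P2=(194.423,16.649); sampled at t=k/3. Machine vertices: (228.392,53.145) → (224.594,78.213) → (213.271,92.322) → (194.423,95.472). Open path.

**Shape 3** — `<path>` open polyline, stroke `#ff00ff` → score (S512, F1906). Machine vertices: (41.357,13.091) → (212.820,11.046) → (250.290,25.027) → (31.210,74.406) → (129.087,11.241). Open path.

**Shape 4** — `<polyline>` open polyline, stroke `#ff8800` → cut (S845, F569). Machine vertices: (105.300,31.359) → (145.928,82.739) → (110.076,48.747). Open path.

**Shape 5** — `<polygon>` rectangle, stroke `#ff00ff` → score (S512, F1906). Machine vertices: (42.793,84.370) → (114.848,84.370) → (114.848,50.720) → (42.793,50.720) → (42.793,84.370). Closed: final G1 returns to the first vertex.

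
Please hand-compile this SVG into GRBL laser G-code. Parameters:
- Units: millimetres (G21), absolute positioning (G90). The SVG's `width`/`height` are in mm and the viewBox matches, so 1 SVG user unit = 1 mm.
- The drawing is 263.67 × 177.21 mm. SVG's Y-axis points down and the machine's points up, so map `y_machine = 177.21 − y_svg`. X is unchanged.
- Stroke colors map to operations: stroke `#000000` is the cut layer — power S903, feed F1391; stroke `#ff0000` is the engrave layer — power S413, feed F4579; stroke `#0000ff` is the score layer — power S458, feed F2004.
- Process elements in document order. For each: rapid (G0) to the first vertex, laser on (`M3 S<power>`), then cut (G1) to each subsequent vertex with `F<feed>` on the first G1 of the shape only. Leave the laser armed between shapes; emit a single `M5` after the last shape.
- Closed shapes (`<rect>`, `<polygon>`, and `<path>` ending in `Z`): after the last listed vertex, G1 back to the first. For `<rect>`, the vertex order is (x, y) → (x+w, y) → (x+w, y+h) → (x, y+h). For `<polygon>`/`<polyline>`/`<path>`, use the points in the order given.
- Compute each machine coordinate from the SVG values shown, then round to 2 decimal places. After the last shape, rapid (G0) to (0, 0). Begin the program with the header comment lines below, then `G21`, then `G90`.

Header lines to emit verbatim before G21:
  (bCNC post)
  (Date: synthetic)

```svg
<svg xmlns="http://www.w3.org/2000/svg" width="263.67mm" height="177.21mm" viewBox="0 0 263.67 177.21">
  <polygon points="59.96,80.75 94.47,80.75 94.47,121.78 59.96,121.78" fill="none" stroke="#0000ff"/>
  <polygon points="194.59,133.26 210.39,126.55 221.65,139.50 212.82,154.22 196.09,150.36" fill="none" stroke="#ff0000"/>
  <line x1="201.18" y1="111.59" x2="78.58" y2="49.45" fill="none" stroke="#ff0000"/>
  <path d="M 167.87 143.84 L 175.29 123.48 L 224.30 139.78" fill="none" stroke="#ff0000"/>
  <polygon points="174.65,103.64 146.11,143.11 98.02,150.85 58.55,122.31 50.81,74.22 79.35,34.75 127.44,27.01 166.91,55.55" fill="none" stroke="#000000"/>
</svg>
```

(bCNC post)
(Date: synthetic)
G21
G90
G0 X59.96 Y96.46
M3 S458
G1 X94.47 Y96.46 F2004
G1 X94.47 Y55.43
G1 X59.96 Y55.43
G1 X59.96 Y96.46
G0 X194.59 Y43.95
M3 S413
G1 X210.39 Y50.66 F4579
G1 X221.65 Y37.71
G1 X212.82 Y22.99
G1 X196.09 Y26.85
G1 X194.59 Y43.95
G0 X201.18 Y65.62
M3 S413
G1 X78.58 Y127.76 F4579
G0 X167.87 Y33.37
M3 S413
G1 X175.29 Y53.73 F4579
G1 X224.30 Y37.43
G0 X174.65 Y73.57
M3 S903
G1 X146.11 Y34.10 F1391
G1 X98.02 Y26.36
G1 X58.55 Y54.90
G1 X50.81 Y102.99
G1 X79.35 Y142.46
G1 X127.44 Y150.20
G1 X166.91 Y121.66
G1 X174.65 Y73.57
M5
G0 X0.00 Y0.00

1 u = 1 mm; y_m = 177.21 − y.

[1] `<polygon>` rectangle, #0000ff→score S458 F2004: (59.96,96.46) → (94.47,96.46) → (94.47,55.43) → (59.96,55.43) → (59.96,96.46) (closed)

[2] `<polygon>` regular polygon, #ff0000→engrave S413 F4579: (194.59,43.95) → (210.39,50.66) → (221.65,37.71) → (212.82,22.99) → (196.09,26.85) → (194.59,43.95) (closed)

[3] `<line>` line segment, #ff0000→engrave S413 F4579: (201.18,65.62) → (78.58,127.76)

[4] `<path>` open polyline, #ff0000→engrave S413 F4579: (167.87,33.37) → (175.29,53.73) → (224.30,37.43)

[5] `<polygon>` regular polygon, #000000→cut S903 F1391: (174.65,73.57) → (146.11,34.10) → (98.02,26.36) → (58.55,54.90) → (50.81,102.99) → (79.35,142.46) → (127.44,150.20) → (166.91,121.66) → (174.65,73.57) (closed)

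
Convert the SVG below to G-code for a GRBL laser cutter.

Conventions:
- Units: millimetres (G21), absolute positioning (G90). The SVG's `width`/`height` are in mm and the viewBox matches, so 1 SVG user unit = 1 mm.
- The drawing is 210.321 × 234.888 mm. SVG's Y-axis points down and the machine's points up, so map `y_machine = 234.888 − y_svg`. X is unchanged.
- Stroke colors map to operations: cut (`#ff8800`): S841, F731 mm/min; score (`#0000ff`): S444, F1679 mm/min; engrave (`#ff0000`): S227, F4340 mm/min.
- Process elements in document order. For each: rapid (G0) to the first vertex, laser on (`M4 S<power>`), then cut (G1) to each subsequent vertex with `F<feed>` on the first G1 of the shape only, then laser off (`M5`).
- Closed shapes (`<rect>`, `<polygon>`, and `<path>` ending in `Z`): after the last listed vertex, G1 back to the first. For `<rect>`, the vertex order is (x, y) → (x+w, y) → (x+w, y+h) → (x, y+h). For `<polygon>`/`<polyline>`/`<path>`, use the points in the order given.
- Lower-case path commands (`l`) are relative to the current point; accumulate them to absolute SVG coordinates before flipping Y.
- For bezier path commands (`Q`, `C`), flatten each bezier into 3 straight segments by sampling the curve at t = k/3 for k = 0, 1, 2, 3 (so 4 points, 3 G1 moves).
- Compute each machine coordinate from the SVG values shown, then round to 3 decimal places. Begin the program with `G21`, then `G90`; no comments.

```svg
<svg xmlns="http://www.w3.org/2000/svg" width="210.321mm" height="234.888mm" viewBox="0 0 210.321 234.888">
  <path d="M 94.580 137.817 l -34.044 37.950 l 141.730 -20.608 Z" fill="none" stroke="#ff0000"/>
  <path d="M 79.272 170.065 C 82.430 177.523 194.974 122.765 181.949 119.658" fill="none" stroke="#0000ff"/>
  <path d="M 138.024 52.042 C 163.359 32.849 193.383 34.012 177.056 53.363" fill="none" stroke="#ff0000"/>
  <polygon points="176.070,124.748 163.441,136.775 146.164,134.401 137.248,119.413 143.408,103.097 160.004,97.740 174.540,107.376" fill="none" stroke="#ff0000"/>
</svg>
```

1 u = 1 mm; y_m = 234.888 − y.

[1] `<path>` closed polygon, #ff0000→engrave S227 F4340: (94.580,97.071) → (60.536,59.121) → (202.266,79.729) → (94.580,97.071) (closed)

[2] `<path>` cubic bezier, #0000ff→score S444 F1679: (79.272,64.823) → (110.190,73.886) → (161.820,99.123) → (181.949,115.230)

[3] `<path>` cubic bezier, #ff0000→engrave S227 F4340: (138.024,182.846) → (163.032,195.334) → (179.823,194.733) → (177.056,181.525)

[4] `<polygon>` regular polygon, #ff0000→engrave S227 F4340: (176.070,110.140) → (163.441,98.113) → (146.164,100.487) → (137.248,115.475) → (143.408,131.791) → (160.004,137.148) → (174.540,127.512) → (176.070,110.140) (closed)

G21
G90
G0 X94.580 Y97.071
M4 S227
G1 X60.536 Y59.121 F4340
G1 X202.266 Y79.729
G1 X94.580 Y97.071
M5
G0 X79.272 Y64.823
M4 S444
G1 X110.190 Y73.886 F1679
G1 X161.820 Y99.123
G1 X181.949 Y115.230
M5
G0 X138.024 Y182.846
M4 S227
G1 X163.032 Y195.334 F4340
G1 X179.823 Y194.733
G1 X177.056 Y181.525
M5
G0 X176.070 Y110.140
M4 S227
G1 X163.441 Y98.113 F4340
G1 X146.164 Y100.487
G1 X137.248 Y115.475
G1 X143.408 Y131.791
G1 X160.004 Y137.148
G1 X174.540 Y127.512
G1 X176.070 Y110.140
M5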